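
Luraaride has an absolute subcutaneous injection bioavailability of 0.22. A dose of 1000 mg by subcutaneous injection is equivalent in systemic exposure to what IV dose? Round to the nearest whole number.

D_iv = 220 mg

Systemic exposure from an extravascular dose = F × D_ev, so the equivalent IV dose is F × D_ev.
D_iv = F × D_ev = 0.22 × 1000 = 220 mg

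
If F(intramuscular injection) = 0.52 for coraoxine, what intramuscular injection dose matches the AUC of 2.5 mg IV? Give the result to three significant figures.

D_intramuscular = 4.81 mg

For equal systemic exposure: F × D_ev = D_iv
D_ev = D_iv / F = 2.5 / 0.52 = 4.80769 mg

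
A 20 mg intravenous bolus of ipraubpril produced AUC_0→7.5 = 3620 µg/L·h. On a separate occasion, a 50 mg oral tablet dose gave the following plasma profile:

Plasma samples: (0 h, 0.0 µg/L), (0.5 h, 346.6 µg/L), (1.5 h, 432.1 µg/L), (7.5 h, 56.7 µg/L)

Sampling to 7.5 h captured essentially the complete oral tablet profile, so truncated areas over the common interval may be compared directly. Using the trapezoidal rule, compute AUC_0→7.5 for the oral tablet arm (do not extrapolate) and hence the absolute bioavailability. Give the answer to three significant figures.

F = 0.215

Trapezoidal AUC_0→7.5 (oral tablet):
  [0→0.5]: (0.0+346.6)/2 × 0.5 = 86.65
  [0.5→1.5]: (346.6+432.1)/2 × 1 = 389.35
  [1.5→7.5]: (432.1+56.7)/2 × 6 = 1466.4
  Sum = 1942.4 µg/L·h
F = (AUC_ev/D_ev)/(AUC_iv/D_iv) = (1942.4/50)/(3620/20) = 38.848/181 = 0.2146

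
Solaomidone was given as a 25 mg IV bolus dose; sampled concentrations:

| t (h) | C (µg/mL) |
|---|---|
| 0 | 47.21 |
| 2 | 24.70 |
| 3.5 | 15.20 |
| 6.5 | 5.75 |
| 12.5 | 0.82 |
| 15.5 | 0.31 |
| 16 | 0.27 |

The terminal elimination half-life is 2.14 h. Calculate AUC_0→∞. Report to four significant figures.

Trapezoidal AUC_0→16:
  [0→2]: (47.21+24.70)/2 × 2 = 71.91
  [2→3.5]: (24.70+15.20)/2 × 1.5 = 29.925
  [3.5→6.5]: (15.20+5.75)/2 × 3 = 31.425
  [6.5→12.5]: (5.75+0.82)/2 × 6 = 19.71
  [12.5→15.5]: (0.82+0.31)/2 × 3 = 1.695
  [15.5→16]: (0.31+0.27)/2 × 0.5 = 0.145
  Sum = 154.81 µg/mL·h
k_e = ln2 / t½ = 0.693147 / 2.14 = 0.3239 h^-1
Extrapolated tail: C_last / k_e = 0.27 / 0.3239 = 0.834
AUC_0→∞ = 154.81 + 0.834 = 155.644 µg/mL·h

AUC = 155.6 µg/mL·h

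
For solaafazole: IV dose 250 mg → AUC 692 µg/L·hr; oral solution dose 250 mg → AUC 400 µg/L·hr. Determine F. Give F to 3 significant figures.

F = (AUC_ev / D_ev) / (AUC_iv / D_iv)
  = (400/250) / (692/250)
  = 1.6 / 2.768 = 0.5780

F = 0.578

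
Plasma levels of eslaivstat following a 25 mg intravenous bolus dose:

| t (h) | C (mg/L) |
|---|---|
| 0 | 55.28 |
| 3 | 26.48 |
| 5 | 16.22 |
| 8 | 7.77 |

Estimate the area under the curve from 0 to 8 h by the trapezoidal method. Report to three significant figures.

AUC = 201 mg/L·h

Trapezoidal AUC_0→8:
  [0→3]: (55.28+26.48)/2 × 3 = 122.64
  [3→5]: (26.48+16.22)/2 × 2 = 42.7
  [5→8]: (16.22+7.77)/2 × 3 = 35.985
  Sum = 201.325 mg/L·h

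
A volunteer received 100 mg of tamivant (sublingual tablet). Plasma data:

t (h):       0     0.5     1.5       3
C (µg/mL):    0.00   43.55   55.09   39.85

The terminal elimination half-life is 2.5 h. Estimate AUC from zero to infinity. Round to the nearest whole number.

Trapezoidal AUC_0→3:
  [0→0.5]: (0.00+43.55)/2 × 0.5 = 10.8875
  [0.5→1.5]: (43.55+55.09)/2 × 1 = 49.32
  [1.5→3]: (55.09+39.85)/2 × 1.5 = 71.205
  Sum = 131.4125 µg/mL·h
k_e = ln2 / t½ = 0.693147 / 2.5 = 0.2773 h^-1
Extrapolated tail: C_last / k_e = 39.85 / 0.2773 = 143.707
AUC_0→∞ = 131.4125 + 143.707 = 275.1195 µg/mL·h

AUC = 275 µg/mL·h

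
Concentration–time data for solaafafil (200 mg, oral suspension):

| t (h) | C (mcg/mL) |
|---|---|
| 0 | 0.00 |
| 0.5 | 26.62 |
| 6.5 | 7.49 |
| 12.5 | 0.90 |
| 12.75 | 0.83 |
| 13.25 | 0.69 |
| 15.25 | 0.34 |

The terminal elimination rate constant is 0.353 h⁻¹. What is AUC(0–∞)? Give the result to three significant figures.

Trapezoidal AUC_0→15.25:
  [0→0.5]: (0.00+26.62)/2 × 0.5 = 6.655
  [0.5→6.5]: (26.62+7.49)/2 × 6 = 102.33
  [6.5→12.5]: (7.49+0.90)/2 × 6 = 25.17
  [12.5→12.75]: (0.90+0.83)/2 × 0.25 = 0.21625
  [12.75→13.25]: (0.83+0.69)/2 × 0.5 = 0.38
  [13.25→15.25]: (0.69+0.34)/2 × 2 = 1.03
  Sum = 135.78125 mcg/mL·h
Extrapolated tail: C_last / k_e = 0.34 / 0.353 = 0.963
AUC_0→∞ = 135.78125 + 0.963 = 136.74425 mcg/mL·h

AUC = 137 mcg/mL·h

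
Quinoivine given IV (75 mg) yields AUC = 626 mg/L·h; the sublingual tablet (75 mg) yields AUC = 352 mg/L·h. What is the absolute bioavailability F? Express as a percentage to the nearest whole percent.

F = 56%

F = (AUC_ev / D_ev) / (AUC_iv / D_iv)
  = (352/75) / (626/75)
  = 4.69333 / 8.34667 = 0.5623
  = 56.23%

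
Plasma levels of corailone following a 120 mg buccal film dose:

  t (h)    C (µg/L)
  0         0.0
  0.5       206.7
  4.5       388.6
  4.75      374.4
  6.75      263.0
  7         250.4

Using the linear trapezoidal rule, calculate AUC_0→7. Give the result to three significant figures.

Trapezoidal AUC_0→7:
  [0→0.5]: (0.0+206.7)/2 × 0.5 = 51.675
  [0.5→4.5]: (206.7+388.6)/2 × 4 = 1190.6
  [4.5→4.75]: (388.6+374.4)/2 × 0.25 = 95.375
  [4.75→6.75]: (374.4+263.0)/2 × 2 = 637.4
  [6.75→7]: (263.0+250.4)/2 × 0.25 = 64.175
  Sum = 2039.225 µg/L·h

AUC = 2040 µg/L·h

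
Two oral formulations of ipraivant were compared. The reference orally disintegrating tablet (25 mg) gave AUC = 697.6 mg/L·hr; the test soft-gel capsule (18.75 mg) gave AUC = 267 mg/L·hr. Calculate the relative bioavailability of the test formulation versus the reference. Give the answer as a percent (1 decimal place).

F_rel = 51.0%

F_rel = (AUC_test/D_test) / (AUC_ref/D_ref)
      = (267/18.75) / (697.6/25)
      = 14.24 / 27.904 = 0.5103 = 51.03%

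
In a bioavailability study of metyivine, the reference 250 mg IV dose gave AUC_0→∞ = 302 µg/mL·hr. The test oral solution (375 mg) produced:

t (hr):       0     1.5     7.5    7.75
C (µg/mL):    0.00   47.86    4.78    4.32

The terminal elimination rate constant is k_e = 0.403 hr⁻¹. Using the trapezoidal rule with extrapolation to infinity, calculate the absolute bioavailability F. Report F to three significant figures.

Trapezoidal AUC_0→7.75 (oral solution):
  [0→1.5]: (0.00+47.86)/2 × 1.5 = 35.895
  [1.5→7.5]: (47.86+4.78)/2 × 6 = 157.92
  [7.5→7.75]: (4.78+4.32)/2 × 0.25 = 1.1375
  Sum = 194.9525 µg/mL·hr
Tail: C_last/k_e = 4.32/0.403 = 10.720
AUC_0→∞ (oral solution) = 194.9525 + 10.720 = 205.6725 µg/mL·hr
F = (AUC_ev/D_ev)/(AUC_iv/D_iv) = (205.6725/375)/(302/250) = 0.54846/1.208 = 0.4540

F = 0.454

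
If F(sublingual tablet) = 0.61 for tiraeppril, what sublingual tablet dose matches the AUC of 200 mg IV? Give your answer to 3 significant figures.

For equal systemic exposure: F × D_ev = D_iv
D_ev = D_iv / F = 200 / 0.61 = 327.869 mg

D_sublingual = 328 mg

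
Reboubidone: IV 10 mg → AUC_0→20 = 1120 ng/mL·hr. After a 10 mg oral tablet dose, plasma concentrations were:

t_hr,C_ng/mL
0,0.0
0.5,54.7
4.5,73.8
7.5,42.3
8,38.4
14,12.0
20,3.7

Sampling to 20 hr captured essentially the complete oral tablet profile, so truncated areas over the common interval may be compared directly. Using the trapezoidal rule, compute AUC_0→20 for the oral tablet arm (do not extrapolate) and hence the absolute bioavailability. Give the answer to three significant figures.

F = 0.592

Trapezoidal AUC_0→20 (oral tablet):
  [0→0.5]: (0.0+54.7)/2 × 0.5 = 13.675
  [0.5→4.5]: (54.7+73.8)/2 × 4 = 257.0
  [4.5→7.5]: (73.8+42.3)/2 × 3 = 174.15
  [7.5→8]: (42.3+38.4)/2 × 0.5 = 20.175
  [8→14]: (38.4+12.0)/2 × 6 = 151.2
  [14→20]: (12.0+3.7)/2 × 6 = 47.1
  Sum = 663.3 ng/mL·hr
F = (AUC_ev/D_ev)/(AUC_iv/D_iv) = (663.3/10)/(1120/10) = 66.33/112 = 0.5922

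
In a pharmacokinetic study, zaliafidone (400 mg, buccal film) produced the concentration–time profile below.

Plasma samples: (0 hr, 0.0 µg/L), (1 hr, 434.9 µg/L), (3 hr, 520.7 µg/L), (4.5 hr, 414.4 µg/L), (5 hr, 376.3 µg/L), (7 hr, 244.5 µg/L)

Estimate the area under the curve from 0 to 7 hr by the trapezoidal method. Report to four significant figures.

Trapezoidal AUC_0→7:
  [0→1]: (0.0+434.9)/2 × 1 = 217.45
  [1→3]: (434.9+520.7)/2 × 2 = 955.6
  [3→4.5]: (520.7+414.4)/2 × 1.5 = 701.325
  [4.5→5]: (414.4+376.3)/2 × 0.5 = 197.675
  [5→7]: (376.3+244.5)/2 × 2 = 620.8
  Sum = 2692.85 µg/L·hr

AUC = 2693 µg/L·hr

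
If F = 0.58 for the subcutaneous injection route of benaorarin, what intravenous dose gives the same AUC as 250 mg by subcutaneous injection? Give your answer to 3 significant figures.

Systemic exposure from an extravascular dose = F × D_ev, so the equivalent IV dose is F × D_ev.
D_iv = F × D_ev = 0.58 × 250 = 145 mg

D_iv = 145 mg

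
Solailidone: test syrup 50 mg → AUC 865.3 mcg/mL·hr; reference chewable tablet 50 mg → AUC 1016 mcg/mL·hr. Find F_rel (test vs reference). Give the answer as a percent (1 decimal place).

F_rel = (AUC_test/D_test) / (AUC_ref/D_ref)
      = (865.3/50) / (1016/50)
      = 17.306 / 20.32 = 0.8517 = 85.17%

F_rel = 85.2%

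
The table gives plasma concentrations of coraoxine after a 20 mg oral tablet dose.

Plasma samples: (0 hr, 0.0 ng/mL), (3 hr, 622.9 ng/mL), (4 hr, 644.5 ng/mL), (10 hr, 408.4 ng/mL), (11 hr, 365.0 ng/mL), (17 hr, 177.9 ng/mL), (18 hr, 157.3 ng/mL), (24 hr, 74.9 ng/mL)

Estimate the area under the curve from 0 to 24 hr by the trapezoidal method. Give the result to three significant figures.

Trapezoidal AUC_0→24:
  [0→3]: (0.0+622.9)/2 × 3 = 934.35
  [3→4]: (622.9+644.5)/2 × 1 = 633.7
  [4→10]: (644.5+408.4)/2 × 6 = 3158.7
  [10→11]: (408.4+365.0)/2 × 1 = 386.7
  [11→17]: (365.0+177.9)/2 × 6 = 1628.7
  [17→18]: (177.9+157.3)/2 × 1 = 167.6
  [18→24]: (157.3+74.9)/2 × 6 = 696.6
  Sum = 7606.35 ng/mL·hr

AUC = 7610 ng/mL·hr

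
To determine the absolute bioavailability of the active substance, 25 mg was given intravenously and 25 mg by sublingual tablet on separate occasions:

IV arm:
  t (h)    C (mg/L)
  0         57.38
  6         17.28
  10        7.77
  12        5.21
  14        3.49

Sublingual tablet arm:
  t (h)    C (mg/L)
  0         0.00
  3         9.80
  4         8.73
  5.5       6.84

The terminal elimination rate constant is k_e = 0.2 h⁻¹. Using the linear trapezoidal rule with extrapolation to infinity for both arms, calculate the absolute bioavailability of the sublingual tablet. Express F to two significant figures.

Trapezoidal AUC_0→14 (IV):
  [0→6]: (57.38+17.28)/2 × 6 = 223.98
  [6→10]: (17.28+7.77)/2 × 4 = 50.1
  [10→12]: (7.77+5.21)/2 × 2 = 12.98
  [12→14]: (5.21+3.49)/2 × 2 = 8.7
  Sum = 295.76 mg/L·h
IV tail: 3.49/0.2 = 17.450; AUC_iv,0→∞ = 295.76 + 17.450 = 313.21 mg/L·h
Trapezoidal AUC_0→5.5 (sublingual tablet):
  [0→3]: (0.00+9.80)/2 × 3 = 14.7
  [3→4]: (9.80+8.73)/2 × 1 = 9.265
  [4→5.5]: (8.73+6.84)/2 × 1.5 = 11.6775
  Sum = 35.6425 mg/L·h
sublingual tablet tail: 6.84/0.2 = 34.200; AUC_ev,0→∞ = 35.6425 + 34.200 = 69.8425 mg/L·h
F = (AUC_ev/D_ev)/(AUC_iv/D_iv) = (69.8425/25)/(313.21/25) = 2.7937/12.5284 = 0.2230

F = 0.22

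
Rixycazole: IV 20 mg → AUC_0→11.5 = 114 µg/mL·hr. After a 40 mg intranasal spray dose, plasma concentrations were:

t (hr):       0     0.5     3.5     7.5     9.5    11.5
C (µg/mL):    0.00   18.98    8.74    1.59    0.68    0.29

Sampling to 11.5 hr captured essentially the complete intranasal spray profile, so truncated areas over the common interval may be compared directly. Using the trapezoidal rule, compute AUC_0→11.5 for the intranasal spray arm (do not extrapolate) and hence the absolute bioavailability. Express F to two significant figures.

Trapezoidal AUC_0→11.5 (intranasal spray):
  [0→0.5]: (0.00+18.98)/2 × 0.5 = 4.745
  [0.5→3.5]: (18.98+8.74)/2 × 3 = 41.58
  [3.5→7.5]: (8.74+1.59)/2 × 4 = 20.66
  [7.5→9.5]: (1.59+0.68)/2 × 2 = 2.27
  [9.5→11.5]: (0.68+0.29)/2 × 2 = 0.97
  Sum = 70.225 µg/mL·hr
F = (AUC_ev/D_ev)/(AUC_iv/D_iv) = (70.225/40)/(114/20) = 1.755625/5.7 = 0.3080

F = 0.31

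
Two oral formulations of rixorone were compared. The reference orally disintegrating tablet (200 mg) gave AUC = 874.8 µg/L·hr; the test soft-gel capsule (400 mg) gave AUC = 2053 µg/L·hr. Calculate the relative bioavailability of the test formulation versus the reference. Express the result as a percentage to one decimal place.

F_rel = 117.3%

F_rel = (AUC_test/D_test) / (AUC_ref/D_ref)
      = (2053/400) / (874.8/200)
      = 5.1325 / 4.374 = 1.1734 = 117.34%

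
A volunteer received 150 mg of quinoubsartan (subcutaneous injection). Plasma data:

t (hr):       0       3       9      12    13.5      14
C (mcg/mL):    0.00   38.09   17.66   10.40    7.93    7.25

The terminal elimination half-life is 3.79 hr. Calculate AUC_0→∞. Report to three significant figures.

Trapezoidal AUC_0→14:
  [0→3]: (0.00+38.09)/2 × 3 = 57.135
  [3→9]: (38.09+17.66)/2 × 6 = 167.25
  [9→12]: (17.66+10.40)/2 × 3 = 42.09
  [12→13.5]: (10.40+7.93)/2 × 1.5 = 13.7475
  [13.5→14]: (7.93+7.25)/2 × 0.5 = 3.795
  Sum = 284.0175 mcg/mL·hr
k_e = ln2 / t½ = 0.693147 / 3.79 = 0.1829 hr^-1
Extrapolated tail: C_last / k_e = 7.25 / 0.1829 = 39.639
AUC_0→∞ = 284.0175 + 39.639 = 323.6565 mcg/mL·hr

AUC = 324 mcg/mL·hr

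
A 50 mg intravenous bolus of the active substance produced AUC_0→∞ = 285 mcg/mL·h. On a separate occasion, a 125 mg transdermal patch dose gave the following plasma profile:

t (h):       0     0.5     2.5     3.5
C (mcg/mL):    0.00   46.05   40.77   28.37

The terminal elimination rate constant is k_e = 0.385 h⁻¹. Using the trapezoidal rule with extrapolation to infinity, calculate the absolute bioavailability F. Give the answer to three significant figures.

Trapezoidal AUC_0→3.5 (transdermal patch):
  [0→0.5]: (0.00+46.05)/2 × 0.5 = 11.5125
  [0.5→2.5]: (46.05+40.77)/2 × 2 = 86.82
  [2.5→3.5]: (40.77+28.37)/2 × 1 = 34.57
  Sum = 132.9025 mcg/mL·h
Tail: C_last/k_e = 28.37/0.385 = 73.688
AUC_0→∞ (transdermal patch) = 132.9025 + 73.688 = 206.5905 mcg/mL·h
F = (AUC_ev/D_ev)/(AUC_iv/D_iv) = (206.5905/125)/(285/50) = 1.652724/5.7 = 0.2900

F = 0.290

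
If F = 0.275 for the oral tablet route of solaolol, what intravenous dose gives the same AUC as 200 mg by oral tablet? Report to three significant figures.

Systemic exposure from an extravascular dose = F × D_ev, so the equivalent IV dose is F × D_ev.
D_iv = F × D_ev = 0.275 × 200 = 55 mg

D_iv = 55.0 mg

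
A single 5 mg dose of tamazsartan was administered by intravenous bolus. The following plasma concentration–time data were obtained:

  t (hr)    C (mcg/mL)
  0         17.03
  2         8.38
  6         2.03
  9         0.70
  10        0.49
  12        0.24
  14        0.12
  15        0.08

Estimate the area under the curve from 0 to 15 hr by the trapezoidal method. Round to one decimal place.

Trapezoidal AUC_0→15:
  [0→2]: (17.03+8.38)/2 × 2 = 25.41
  [2→6]: (8.38+2.03)/2 × 4 = 20.82
  [6→9]: (2.03+0.70)/2 × 3 = 4.095
  [9→10]: (0.70+0.49)/2 × 1 = 0.595
  [10→12]: (0.49+0.24)/2 × 2 = 0.73
  [12→14]: (0.24+0.12)/2 × 2 = 0.36
  [14→15]: (0.12+0.08)/2 × 1 = 0.1
  Sum = 52.11 mcg/mL·hr

AUC = 52.1 mcg/mL·hr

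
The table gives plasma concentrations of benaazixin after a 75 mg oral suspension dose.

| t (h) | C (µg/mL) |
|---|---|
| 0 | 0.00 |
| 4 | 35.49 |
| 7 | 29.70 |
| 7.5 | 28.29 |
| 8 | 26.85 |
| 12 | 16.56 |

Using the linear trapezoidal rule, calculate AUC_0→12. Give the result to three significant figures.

AUC = 284 µg/mL·h

Trapezoidal AUC_0→12:
  [0→4]: (0.00+35.49)/2 × 4 = 70.98
  [4→7]: (35.49+29.70)/2 × 3 = 97.785
  [7→7.5]: (29.70+28.29)/2 × 0.5 = 14.4975
  [7.5→8]: (28.29+26.85)/2 × 0.5 = 13.785
  [8→12]: (26.85+16.56)/2 × 4 = 86.82
  Sum = 283.8675 µg/mL·h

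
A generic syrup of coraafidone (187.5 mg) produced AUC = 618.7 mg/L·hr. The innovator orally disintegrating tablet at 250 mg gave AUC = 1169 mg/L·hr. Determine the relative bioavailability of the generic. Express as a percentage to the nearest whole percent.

F_rel = 71%

F_rel = (AUC_test/D_test) / (AUC_ref/D_ref)
      = (618.7/187.5) / (1169/250)
      = 3.29973 / 4.676 = 0.7057 = 70.57%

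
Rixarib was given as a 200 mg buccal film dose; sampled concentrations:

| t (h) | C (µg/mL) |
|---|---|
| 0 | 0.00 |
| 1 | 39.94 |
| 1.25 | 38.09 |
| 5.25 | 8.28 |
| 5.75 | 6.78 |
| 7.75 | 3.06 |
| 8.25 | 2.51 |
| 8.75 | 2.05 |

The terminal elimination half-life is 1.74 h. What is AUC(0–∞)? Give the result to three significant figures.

Trapezoidal AUC_0→8.75:
  [0→1]: (0.00+39.94)/2 × 1 = 19.97
  [1→1.25]: (39.94+38.09)/2 × 0.25 = 9.75375
  [1.25→5.25]: (38.09+8.28)/2 × 4 = 92.74
  [5.25→5.75]: (8.28+6.78)/2 × 0.5 = 3.765
  [5.75→7.75]: (6.78+3.06)/2 × 2 = 9.84
  [7.75→8.25]: (3.06+2.51)/2 × 0.5 = 1.3925
  [8.25→8.75]: (2.51+2.05)/2 × 0.5 = 1.14
  Sum = 138.60125 µg/mL·h
k_e = ln2 / t½ = 0.693147 / 1.74 = 0.3984 h^-1
Extrapolated tail: C_last / k_e = 2.05 / 0.3984 = 5.146
AUC_0→∞ = 138.60125 + 5.146 = 143.74725 µg/mL·h

AUC = 144 µg/mL·h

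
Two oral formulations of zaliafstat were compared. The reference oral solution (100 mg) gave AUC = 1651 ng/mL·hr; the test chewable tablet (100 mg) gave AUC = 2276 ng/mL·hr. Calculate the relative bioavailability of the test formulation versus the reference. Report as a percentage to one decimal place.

F_rel = (AUC_test/D_test) / (AUC_ref/D_ref)
      = (2276/100) / (1651/100)
      = 22.76 / 16.51 = 1.3786 = 137.86%

F_rel = 137.9%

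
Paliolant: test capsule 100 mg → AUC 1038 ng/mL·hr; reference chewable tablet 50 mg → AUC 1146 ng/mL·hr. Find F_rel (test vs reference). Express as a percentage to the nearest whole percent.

F_rel = (AUC_test/D_test) / (AUC_ref/D_ref)
      = (1038/100) / (1146/50)
      = 10.38 / 22.92 = 0.4529 = 45.29%

F_rel = 45%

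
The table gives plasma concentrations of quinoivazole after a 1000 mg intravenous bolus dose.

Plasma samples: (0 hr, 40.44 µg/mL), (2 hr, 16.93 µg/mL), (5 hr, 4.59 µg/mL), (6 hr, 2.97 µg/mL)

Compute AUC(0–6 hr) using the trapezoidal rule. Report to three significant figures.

Trapezoidal AUC_0→6:
  [0→2]: (40.44+16.93)/2 × 2 = 57.37
  [2→5]: (16.93+4.59)/2 × 3 = 32.28
  [5→6]: (4.59+2.97)/2 × 1 = 3.78
  Sum = 93.43 µg/mL·hr

AUC = 93.4 µg/mL·hr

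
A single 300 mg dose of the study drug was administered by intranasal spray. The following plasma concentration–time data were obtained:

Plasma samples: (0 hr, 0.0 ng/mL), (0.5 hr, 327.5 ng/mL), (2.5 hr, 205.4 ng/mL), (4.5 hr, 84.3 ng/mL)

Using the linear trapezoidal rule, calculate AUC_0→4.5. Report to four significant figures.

Trapezoidal AUC_0→4.5:
  [0→0.5]: (0.0+327.5)/2 × 0.5 = 81.875
  [0.5→2.5]: (327.5+205.4)/2 × 2 = 532.9
  [2.5→4.5]: (205.4+84.3)/2 × 2 = 289.7
  Sum = 904.475 ng/mL·hr

AUC = 904.5 ng/mL·hr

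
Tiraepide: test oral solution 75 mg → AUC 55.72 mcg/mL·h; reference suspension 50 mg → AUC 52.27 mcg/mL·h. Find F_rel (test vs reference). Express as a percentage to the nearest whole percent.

F_rel = 71%

F_rel = (AUC_test/D_test) / (AUC_ref/D_ref)
      = (55.72/75) / (52.27/50)
      = 0.742933 / 1.0454 = 0.7107 = 71.07%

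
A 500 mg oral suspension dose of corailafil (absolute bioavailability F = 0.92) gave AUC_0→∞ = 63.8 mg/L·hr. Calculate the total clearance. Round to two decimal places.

CL = F × Dose / AUC_0→∞
   = 0.92 × 500 / 63.8 = 7.21003 L/hr

CL = 7.21 L/hr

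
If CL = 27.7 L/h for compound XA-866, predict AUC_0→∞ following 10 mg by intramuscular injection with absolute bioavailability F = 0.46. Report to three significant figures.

AUC_0→∞ = F × Dose / CL
        = 0.46 × 10 / 27.7 = 0.166065 mg/L·h

AUC = 0.166 mg/L·h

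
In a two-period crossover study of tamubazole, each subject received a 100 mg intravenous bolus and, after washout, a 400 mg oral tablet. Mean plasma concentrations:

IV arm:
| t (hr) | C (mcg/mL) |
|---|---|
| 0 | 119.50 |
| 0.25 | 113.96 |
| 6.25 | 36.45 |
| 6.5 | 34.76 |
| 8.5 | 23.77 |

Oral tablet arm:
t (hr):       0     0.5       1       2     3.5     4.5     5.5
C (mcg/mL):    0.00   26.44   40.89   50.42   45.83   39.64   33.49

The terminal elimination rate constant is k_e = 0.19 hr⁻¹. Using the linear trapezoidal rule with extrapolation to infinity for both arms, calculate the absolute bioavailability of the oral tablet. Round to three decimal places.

F = 0.147

Trapezoidal AUC_0→8.5 (IV):
  [0→0.25]: (119.50+113.96)/2 × 0.25 = 29.1825
  [0.25→6.25]: (113.96+36.45)/2 × 6 = 451.23
  [6.25→6.5]: (36.45+34.76)/2 × 0.25 = 8.90125
  [6.5→8.5]: (34.76+23.77)/2 × 2 = 58.53
  Sum = 547.84375 mcg/mL·hr
IV tail: 23.77/0.19 = 125.105; AUC_iv,0→∞ = 547.84375 + 125.105 = 672.94875 mcg/mL·hr
Trapezoidal AUC_0→5.5 (oral tablet):
  [0→0.5]: (0.00+26.44)/2 × 0.5 = 6.61
  [0.5→1]: (26.44+40.89)/2 × 0.5 = 16.8325
  [1→2]: (40.89+50.42)/2 × 1 = 45.655
  [2→3.5]: (50.42+45.83)/2 × 1.5 = 72.1875
  [3.5→4.5]: (45.83+39.64)/2 × 1 = 42.735
  [4.5→5.5]: (39.64+33.49)/2 × 1 = 36.565
  Sum = 220.585 mcg/mL·hr
oral tablet tail: 33.49/0.19 = 176.263; AUC_ev,0→∞ = 220.585 + 176.263 = 396.848 mcg/mL·hr
F = (AUC_ev/D_ev)/(AUC_iv/D_iv) = (396.848/400)/(672.94875/100) = 0.99212/6.7294875 = 0.1474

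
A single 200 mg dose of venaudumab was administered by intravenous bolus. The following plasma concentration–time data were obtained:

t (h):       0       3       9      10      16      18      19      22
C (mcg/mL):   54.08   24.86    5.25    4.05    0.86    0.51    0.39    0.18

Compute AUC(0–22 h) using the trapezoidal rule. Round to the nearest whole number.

AUC = 231 mcg/mL·h

Trapezoidal AUC_0→22:
  [0→3]: (54.08+24.86)/2 × 3 = 118.41
  [3→9]: (24.86+5.25)/2 × 6 = 90.33
  [9→10]: (5.25+4.05)/2 × 1 = 4.65
  [10→16]: (4.05+0.86)/2 × 6 = 14.73
  [16→18]: (0.86+0.51)/2 × 2 = 1.37
  [18→19]: (0.51+0.39)/2 × 1 = 0.45
  [19→22]: (0.39+0.18)/2 × 3 = 0.855
  Sum = 230.795 mcg/mL·h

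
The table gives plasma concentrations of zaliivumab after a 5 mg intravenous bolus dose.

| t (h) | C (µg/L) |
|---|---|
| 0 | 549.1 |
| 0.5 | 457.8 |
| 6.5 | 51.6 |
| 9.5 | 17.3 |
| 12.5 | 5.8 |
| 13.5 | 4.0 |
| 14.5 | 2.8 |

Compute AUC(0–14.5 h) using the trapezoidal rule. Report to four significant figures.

Trapezoidal AUC_0→14.5:
  [0→0.5]: (549.1+457.8)/2 × 0.5 = 251.725
  [0.5→6.5]: (457.8+51.6)/2 × 6 = 1528.2
  [6.5→9.5]: (51.6+17.3)/2 × 3 = 103.35
  [9.5→12.5]: (17.3+5.8)/2 × 3 = 34.65
  [12.5→13.5]: (5.8+4.0)/2 × 1 = 4.9
  [13.5→14.5]: (4.0+2.8)/2 × 1 = 3.4
  Sum = 1926.225 µg/L·h

AUC = 1926 µg/L·h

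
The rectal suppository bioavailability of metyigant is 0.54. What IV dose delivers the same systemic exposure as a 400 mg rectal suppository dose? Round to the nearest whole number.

Systemic exposure from an extravascular dose = F × D_ev, so the equivalent IV dose is F × D_ev.
D_iv = F × D_ev = 0.54 × 400 = 216 mg

D_iv = 216 mg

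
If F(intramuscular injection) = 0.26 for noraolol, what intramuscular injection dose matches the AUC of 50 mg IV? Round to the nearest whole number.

For equal systemic exposure: F × D_ev = D_iv
D_ev = D_iv / F = 50 / 0.26 = 192.308 mg

D_intramuscular = 192 mg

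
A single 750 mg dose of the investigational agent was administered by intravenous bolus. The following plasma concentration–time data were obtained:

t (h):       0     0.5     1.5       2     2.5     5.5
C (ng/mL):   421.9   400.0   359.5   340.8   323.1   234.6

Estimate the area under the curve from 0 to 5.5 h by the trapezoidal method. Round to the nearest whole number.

AUC = 1763 ng/mL·h

Trapezoidal AUC_0→5.5:
  [0→0.5]: (421.9+400.0)/2 × 0.5 = 205.475
  [0.5→1.5]: (400.0+359.5)/2 × 1 = 379.75
  [1.5→2]: (359.5+340.8)/2 × 0.5 = 175.075
  [2→2.5]: (340.8+323.1)/2 × 0.5 = 165.975
  [2.5→5.5]: (323.1+234.6)/2 × 3 = 836.55
  Sum = 1762.825 ng/mL·h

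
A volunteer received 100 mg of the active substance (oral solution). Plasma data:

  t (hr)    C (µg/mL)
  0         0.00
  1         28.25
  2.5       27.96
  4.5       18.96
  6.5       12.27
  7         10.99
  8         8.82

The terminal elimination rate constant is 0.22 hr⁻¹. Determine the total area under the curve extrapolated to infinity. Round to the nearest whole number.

AUC = 190 µg/mL·hr

Trapezoidal AUC_0→8:
  [0→1]: (0.00+28.25)/2 × 1 = 14.125
  [1→2.5]: (28.25+27.96)/2 × 1.5 = 42.1575
  [2.5→4.5]: (27.96+18.96)/2 × 2 = 46.92
  [4.5→6.5]: (18.96+12.27)/2 × 2 = 31.23
  [6.5→7]: (12.27+10.99)/2 × 0.5 = 5.815
  [7→8]: (10.99+8.82)/2 × 1 = 9.905
  Sum = 150.1525 µg/mL·hr
Extrapolated tail: C_last / k_e = 8.82 / 0.22 = 40.091
AUC_0→∞ = 150.1525 + 40.091 = 190.2435 µg/mL·hr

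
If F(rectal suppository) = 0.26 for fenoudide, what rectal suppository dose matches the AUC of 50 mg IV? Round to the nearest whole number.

For equal systemic exposure: F × D_ev = D_iv
D_ev = D_iv / F = 50 / 0.26 = 192.308 mg

D_rectal = 192 mg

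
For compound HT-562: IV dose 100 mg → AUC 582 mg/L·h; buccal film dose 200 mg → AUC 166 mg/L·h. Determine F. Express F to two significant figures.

F = (AUC_ev / D_ev) / (AUC_iv / D_iv)
  = (166/200) / (582/100)
  = 0.83 / 5.82 = 0.1426

F = 0.14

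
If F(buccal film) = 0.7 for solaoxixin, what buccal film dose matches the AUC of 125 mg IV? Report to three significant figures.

For equal systemic exposure: F × D_ev = D_iv
D_ev = D_iv / F = 125 / 0.7 = 178.571 mg

D_buccal = 179 mg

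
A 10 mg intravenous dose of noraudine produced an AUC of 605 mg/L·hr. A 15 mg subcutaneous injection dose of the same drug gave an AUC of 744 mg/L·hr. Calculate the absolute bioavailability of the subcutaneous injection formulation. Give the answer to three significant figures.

F = (AUC_ev / D_ev) / (AUC_iv / D_iv)
  = (744/15) / (605/10)
  = 49.6 / 60.5 = 0.8198

F = 0.820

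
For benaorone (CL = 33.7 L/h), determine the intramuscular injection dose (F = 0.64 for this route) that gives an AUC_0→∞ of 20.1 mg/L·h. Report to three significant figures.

Dose = CL × AUC_0→∞ / F
     = 33.7 × 20.1 / 0.64 = 1058.39 mg

Dose = 1060 mg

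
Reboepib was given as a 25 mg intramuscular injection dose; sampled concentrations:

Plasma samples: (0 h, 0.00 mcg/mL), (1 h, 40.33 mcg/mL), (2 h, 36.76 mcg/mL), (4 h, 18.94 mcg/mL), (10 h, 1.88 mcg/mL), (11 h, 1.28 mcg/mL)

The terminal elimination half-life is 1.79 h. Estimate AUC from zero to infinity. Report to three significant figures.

Trapezoidal AUC_0→11:
  [0→1]: (0.00+40.33)/2 × 1 = 20.165
  [1→2]: (40.33+36.76)/2 × 1 = 38.545
  [2→4]: (36.76+18.94)/2 × 2 = 55.7
  [4→10]: (18.94+1.88)/2 × 6 = 62.46
  [10→11]: (1.88+1.28)/2 × 1 = 1.58
  Sum = 178.45 mcg/mL·h
k_e = ln2 / t½ = 0.693147 / 1.79 = 0.3872 h^-1
Extrapolated tail: C_last / k_e = 1.28 / 0.3872 = 3.306
AUC_0→∞ = 178.45 + 3.306 = 181.756 mcg/mL·h

AUC = 182 mcg/mL·h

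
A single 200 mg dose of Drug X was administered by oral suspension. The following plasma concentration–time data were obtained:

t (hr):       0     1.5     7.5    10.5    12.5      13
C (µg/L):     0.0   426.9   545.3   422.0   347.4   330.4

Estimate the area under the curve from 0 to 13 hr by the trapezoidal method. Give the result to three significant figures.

Trapezoidal AUC_0→13:
  [0→1.5]: (0.0+426.9)/2 × 1.5 = 320.175
  [1.5→7.5]: (426.9+545.3)/2 × 6 = 2916.6
  [7.5→10.5]: (545.3+422.0)/2 × 3 = 1450.95
  [10.5→12.5]: (422.0+347.4)/2 × 2 = 769.4
  [12.5→13]: (347.4+330.4)/2 × 0.5 = 169.45
  Sum = 5626.575 µg/L·hr

AUC = 5630 µg/L·hr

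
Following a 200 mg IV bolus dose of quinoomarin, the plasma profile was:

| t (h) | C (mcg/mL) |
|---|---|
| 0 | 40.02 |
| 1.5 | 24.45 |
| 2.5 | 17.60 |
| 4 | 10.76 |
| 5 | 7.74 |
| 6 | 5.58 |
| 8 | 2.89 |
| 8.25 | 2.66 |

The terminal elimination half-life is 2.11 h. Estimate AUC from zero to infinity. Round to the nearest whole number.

AUC = 124 mcg/mL·h

Trapezoidal AUC_0→8.25:
  [0→1.5]: (40.02+24.45)/2 × 1.5 = 48.3525
  [1.5→2.5]: (24.45+17.60)/2 × 1 = 21.025
  [2.5→4]: (17.60+10.76)/2 × 1.5 = 21.27
  [4→5]: (10.76+7.74)/2 × 1 = 9.25
  [5→6]: (7.74+5.58)/2 × 1 = 6.66
  [6→8]: (5.58+2.89)/2 × 2 = 8.47
  [8→8.25]: (2.89+2.66)/2 × 0.25 = 0.69375
  Sum = 115.72125 mcg/mL·h
k_e = ln2 / t½ = 0.693147 / 2.11 = 0.3285 h^-1
Extrapolated tail: C_last / k_e = 2.66 / 0.3285 = 8.097
AUC_0→∞ = 115.72125 + 8.097 = 123.81825 mcg/mL·h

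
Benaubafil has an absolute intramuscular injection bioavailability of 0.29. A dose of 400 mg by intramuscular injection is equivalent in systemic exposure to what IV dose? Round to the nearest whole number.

D_iv = 116 mg

Systemic exposure from an extravascular dose = F × D_ev, so the equivalent IV dose is F × D_ev.
D_iv = F × D_ev = 0.29 × 400 = 116 mg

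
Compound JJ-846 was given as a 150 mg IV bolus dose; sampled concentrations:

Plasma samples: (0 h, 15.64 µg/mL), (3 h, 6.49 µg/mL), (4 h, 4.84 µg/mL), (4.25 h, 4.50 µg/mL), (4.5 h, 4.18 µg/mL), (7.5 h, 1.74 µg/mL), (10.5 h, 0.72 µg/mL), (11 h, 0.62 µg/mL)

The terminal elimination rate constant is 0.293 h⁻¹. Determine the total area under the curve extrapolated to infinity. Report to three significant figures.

Trapezoidal AUC_0→11:
  [0→3]: (15.64+6.49)/2 × 3 = 33.195
  [3→4]: (6.49+4.84)/2 × 1 = 5.665
  [4→4.25]: (4.84+4.50)/2 × 0.25 = 1.1675
  [4.25→4.5]: (4.50+4.18)/2 × 0.25 = 1.085
  [4.5→7.5]: (4.18+1.74)/2 × 3 = 8.88
  [7.5→10.5]: (1.74+0.72)/2 × 3 = 3.69
  [10.5→11]: (0.72+0.62)/2 × 0.5 = 0.335
  Sum = 54.0175 µg/mL·h
Extrapolated tail: C_last / k_e = 0.62 / 0.293 = 2.116
AUC_0→∞ = 54.0175 + 2.116 = 56.1335 µg/mL·h

AUC = 56.1 µg/mL·h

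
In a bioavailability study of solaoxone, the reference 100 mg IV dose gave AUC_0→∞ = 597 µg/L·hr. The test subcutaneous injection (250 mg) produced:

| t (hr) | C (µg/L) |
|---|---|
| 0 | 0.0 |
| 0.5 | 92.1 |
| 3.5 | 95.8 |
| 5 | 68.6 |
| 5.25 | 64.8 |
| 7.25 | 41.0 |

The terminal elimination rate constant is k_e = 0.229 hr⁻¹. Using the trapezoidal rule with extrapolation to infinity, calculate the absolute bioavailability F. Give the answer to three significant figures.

Trapezoidal AUC_0→7.25 (subcutaneous injection):
  [0→0.5]: (0.0+92.1)/2 × 0.5 = 23.025
  [0.5→3.5]: (92.1+95.8)/2 × 3 = 281.85
  [3.5→5]: (95.8+68.6)/2 × 1.5 = 123.3
  [5→5.25]: (68.6+64.8)/2 × 0.25 = 16.675
  [5.25→7.25]: (64.8+41.0)/2 × 2 = 105.8
  Sum = 550.65 µg/L·hr
Tail: C_last/k_e = 41.0/0.229 = 179.039
AUC_0→∞ (subcutaneous injection) = 550.65 + 179.039 = 729.689 µg/L·hr
F = (AUC_ev/D_ev)/(AUC_iv/D_iv) = (729.689/250)/(597/100) = 2.918756/5.97 = 0.4889

F = 0.489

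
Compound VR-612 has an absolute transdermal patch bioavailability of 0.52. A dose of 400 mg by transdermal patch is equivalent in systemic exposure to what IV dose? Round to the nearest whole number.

D_iv = 208 mg

Systemic exposure from an extravascular dose = F × D_ev, so the equivalent IV dose is F × D_ev.
D_iv = F × D_ev = 0.52 × 400 = 208 mg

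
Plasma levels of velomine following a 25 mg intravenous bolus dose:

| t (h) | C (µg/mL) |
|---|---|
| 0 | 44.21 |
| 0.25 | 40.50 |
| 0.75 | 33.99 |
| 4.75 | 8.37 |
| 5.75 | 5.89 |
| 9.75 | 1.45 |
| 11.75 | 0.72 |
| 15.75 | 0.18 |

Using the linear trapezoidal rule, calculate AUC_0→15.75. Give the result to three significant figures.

AUC = 140 µg/mL·h

Trapezoidal AUC_0→15.75:
  [0→0.25]: (44.21+40.50)/2 × 0.25 = 10.58875
  [0.25→0.75]: (40.50+33.99)/2 × 0.5 = 18.6225
  [0.75→4.75]: (33.99+8.37)/2 × 4 = 84.72
  [4.75→5.75]: (8.37+5.89)/2 × 1 = 7.13
  [5.75→9.75]: (5.89+1.45)/2 × 4 = 14.68
  [9.75→11.75]: (1.45+0.72)/2 × 2 = 2.17
  [11.75→15.75]: (0.72+0.18)/2 × 4 = 1.8
  Sum = 139.71125 µg/mL·h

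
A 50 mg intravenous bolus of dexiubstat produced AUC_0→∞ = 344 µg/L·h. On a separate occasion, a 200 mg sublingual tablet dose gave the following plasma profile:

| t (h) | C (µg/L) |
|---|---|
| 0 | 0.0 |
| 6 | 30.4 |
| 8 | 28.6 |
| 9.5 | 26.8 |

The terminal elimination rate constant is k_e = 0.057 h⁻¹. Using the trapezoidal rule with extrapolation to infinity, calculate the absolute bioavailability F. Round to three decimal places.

Trapezoidal AUC_0→9.5 (sublingual tablet):
  [0→6]: (0.0+30.4)/2 × 6 = 91.2
  [6→8]: (30.4+28.6)/2 × 2 = 59.0
  [8→9.5]: (28.6+26.8)/2 × 1.5 = 41.55
  Sum = 191.75 µg/L·h
Tail: C_last/k_e = 26.8/0.057 = 470.175
AUC_0→∞ (sublingual tablet) = 191.75 + 470.175 = 661.925 µg/L·h
F = (AUC_ev/D_ev)/(AUC_iv/D_iv) = (661.925/200)/(344/50) = 3.309625/6.88 = 0.4811

F = 0.481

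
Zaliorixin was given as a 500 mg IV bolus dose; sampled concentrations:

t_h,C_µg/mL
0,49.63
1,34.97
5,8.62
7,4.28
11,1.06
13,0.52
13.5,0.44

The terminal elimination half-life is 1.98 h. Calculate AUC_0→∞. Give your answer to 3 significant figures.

Trapezoidal AUC_0→13.5:
  [0→1]: (49.63+34.97)/2 × 1 = 42.3
  [1→5]: (34.97+8.62)/2 × 4 = 87.18
  [5→7]: (8.62+4.28)/2 × 2 = 12.9
  [7→11]: (4.28+1.06)/2 × 4 = 10.68
  [11→13]: (1.06+0.52)/2 × 2 = 1.58
  [13→13.5]: (0.52+0.44)/2 × 0.5 = 0.24
  Sum = 154.88 µg/mL·h
k_e = ln2 / t½ = 0.693147 / 1.98 = 0.3501 h^-1
Extrapolated tail: C_last / k_e = 0.44 / 0.3501 = 1.257
AUC_0→∞ = 154.88 + 1.257 = 156.137 µg/mL·h

AUC = 156 µg/mL·h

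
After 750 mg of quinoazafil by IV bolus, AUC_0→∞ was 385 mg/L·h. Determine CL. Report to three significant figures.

CL = 1.95 L/h

CL = Dose_iv / AUC_0→∞
   = 750 / 385 = 1.94805 L/h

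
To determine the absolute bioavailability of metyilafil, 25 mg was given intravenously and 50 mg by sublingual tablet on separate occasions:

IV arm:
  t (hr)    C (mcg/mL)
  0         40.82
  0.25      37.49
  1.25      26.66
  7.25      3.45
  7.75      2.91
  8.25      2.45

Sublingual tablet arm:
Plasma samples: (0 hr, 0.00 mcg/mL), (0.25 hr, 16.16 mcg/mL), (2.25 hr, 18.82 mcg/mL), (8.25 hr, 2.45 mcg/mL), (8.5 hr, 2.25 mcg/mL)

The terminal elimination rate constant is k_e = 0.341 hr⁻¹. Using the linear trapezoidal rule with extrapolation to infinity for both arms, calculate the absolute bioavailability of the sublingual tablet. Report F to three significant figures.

Trapezoidal AUC_0→8.25 (IV):
  [0→0.25]: (40.82+37.49)/2 × 0.25 = 9.78875
  [0.25→1.25]: (37.49+26.66)/2 × 1 = 32.075
  [1.25→7.25]: (26.66+3.45)/2 × 6 = 90.33
  [7.25→7.75]: (3.45+2.91)/2 × 0.5 = 1.59
  [7.75→8.25]: (2.91+2.45)/2 × 0.5 = 1.34
  Sum = 135.12375 mcg/mL·hr
IV tail: 2.45/0.341 = 7.185; AUC_iv,0→∞ = 135.12375 + 7.185 = 142.30875 mcg/mL·hr
Trapezoidal AUC_0→8.5 (sublingual tablet):
  [0→0.25]: (0.00+16.16)/2 × 0.25 = 2.02
  [0.25→2.25]: (16.16+18.82)/2 × 2 = 34.98
  [2.25→8.25]: (18.82+2.45)/2 × 6 = 63.81
  [8.25→8.5]: (2.45+2.25)/2 × 0.25 = 0.5875
  Sum = 101.3975 mcg/mL·hr
sublingual tablet tail: 2.25/0.341 = 6.598; AUC_ev,0→∞ = 101.3975 + 6.598 = 107.9955 mcg/mL·hr
F = (AUC_ev/D_ev)/(AUC_iv/D_iv) = (107.9955/50)/(142.30875/25) = 2.15991/5.69235 = 0.3794

F = 0.379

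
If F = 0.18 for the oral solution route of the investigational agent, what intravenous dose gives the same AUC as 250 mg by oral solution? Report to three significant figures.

D_iv = 45.0 mg

Systemic exposure from an extravascular dose = F × D_ev, so the equivalent IV dose is F × D_ev.
D_iv = F × D_ev = 0.18 × 250 = 45 mg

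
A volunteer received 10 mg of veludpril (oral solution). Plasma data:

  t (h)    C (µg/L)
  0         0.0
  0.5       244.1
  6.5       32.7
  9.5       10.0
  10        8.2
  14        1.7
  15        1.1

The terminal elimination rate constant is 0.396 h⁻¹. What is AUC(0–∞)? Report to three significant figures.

Trapezoidal AUC_0→15:
  [0→0.5]: (0.0+244.1)/2 × 0.5 = 61.025
  [0.5→6.5]: (244.1+32.7)/2 × 6 = 830.4
  [6.5→9.5]: (32.7+10.0)/2 × 3 = 64.05
  [9.5→10]: (10.0+8.2)/2 × 0.5 = 4.55
  [10→14]: (8.2+1.7)/2 × 4 = 19.8
  [14→15]: (1.7+1.1)/2 × 1 = 1.4
  Sum = 981.225 µg/L·h
Extrapolated tail: C_last / k_e = 1.1 / 0.396 = 2.778
AUC_0→∞ = 981.225 + 2.778 = 984.003 µg/L·h

AUC = 984 µg/L·h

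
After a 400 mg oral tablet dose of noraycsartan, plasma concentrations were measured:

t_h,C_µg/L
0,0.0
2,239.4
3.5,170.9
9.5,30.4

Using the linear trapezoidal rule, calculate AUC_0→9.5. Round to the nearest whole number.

AUC = 1151 µg/L·h

Trapezoidal AUC_0→9.5:
  [0→2]: (0.0+239.4)/2 × 2 = 239.4
  [2→3.5]: (239.4+170.9)/2 × 1.5 = 307.725
  [3.5→9.5]: (170.9+30.4)/2 × 6 = 603.9
  Sum = 1151.025 µg/L·h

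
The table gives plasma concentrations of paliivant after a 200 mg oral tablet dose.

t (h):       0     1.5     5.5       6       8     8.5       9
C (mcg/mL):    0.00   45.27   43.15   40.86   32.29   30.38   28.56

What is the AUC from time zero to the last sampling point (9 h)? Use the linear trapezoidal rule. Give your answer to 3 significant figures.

Trapezoidal AUC_0→9:
  [0→1.5]: (0.00+45.27)/2 × 1.5 = 33.9525
  [1.5→5.5]: (45.27+43.15)/2 × 4 = 176.84
  [5.5→6]: (43.15+40.86)/2 × 0.5 = 21.0025
  [6→8]: (40.86+32.29)/2 × 2 = 73.15
  [8→8.5]: (32.29+30.38)/2 × 0.5 = 15.6675
  [8.5→9]: (30.38+28.56)/2 × 0.5 = 14.735
  Sum = 335.3475 mcg/mL·h

AUC = 335 mcg/mL·h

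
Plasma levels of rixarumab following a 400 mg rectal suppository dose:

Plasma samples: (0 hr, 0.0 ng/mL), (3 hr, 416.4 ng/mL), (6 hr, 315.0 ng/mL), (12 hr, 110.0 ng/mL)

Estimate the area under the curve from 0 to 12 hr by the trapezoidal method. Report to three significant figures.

AUC = 3000 ng/mL·hr

Trapezoidal AUC_0→12:
  [0→3]: (0.0+416.4)/2 × 3 = 624.6
  [3→6]: (416.4+315.0)/2 × 3 = 1097.1
  [6→12]: (315.0+110.0)/2 × 6 = 1275.0
  Sum = 2996.7 ng/mL·hr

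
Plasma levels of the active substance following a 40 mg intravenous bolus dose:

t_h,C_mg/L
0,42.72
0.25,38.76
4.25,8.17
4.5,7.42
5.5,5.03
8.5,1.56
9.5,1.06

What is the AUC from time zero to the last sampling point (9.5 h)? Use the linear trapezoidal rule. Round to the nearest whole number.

AUC = 123 mg/L·h

Trapezoidal AUC_0→9.5:
  [0→0.25]: (42.72+38.76)/2 × 0.25 = 10.185
  [0.25→4.25]: (38.76+8.17)/2 × 4 = 93.86
  [4.25→4.5]: (8.17+7.42)/2 × 0.25 = 1.94875
  [4.5→5.5]: (7.42+5.03)/2 × 1 = 6.225
  [5.5→8.5]: (5.03+1.56)/2 × 3 = 9.885
  [8.5→9.5]: (1.56+1.06)/2 × 1 = 1.31
  Sum = 123.41375 mg/L·h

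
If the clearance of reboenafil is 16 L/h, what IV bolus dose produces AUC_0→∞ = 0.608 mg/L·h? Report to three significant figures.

Dose = 9.73 mg

Dose_iv = CL × AUC_0→∞
     = 16 × 0.608 = 9.728 mg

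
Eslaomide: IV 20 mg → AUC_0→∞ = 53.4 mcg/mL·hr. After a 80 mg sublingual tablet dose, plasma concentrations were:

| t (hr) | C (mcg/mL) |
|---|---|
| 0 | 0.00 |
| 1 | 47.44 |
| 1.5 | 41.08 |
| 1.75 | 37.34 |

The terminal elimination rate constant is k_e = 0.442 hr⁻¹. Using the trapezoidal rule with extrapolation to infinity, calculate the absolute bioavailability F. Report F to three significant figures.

F = 0.656

Trapezoidal AUC_0→1.75 (sublingual tablet):
  [0→1]: (0.00+47.44)/2 × 1 = 23.72
  [1→1.5]: (47.44+41.08)/2 × 0.5 = 22.13
  [1.5→1.75]: (41.08+37.34)/2 × 0.25 = 9.8025
  Sum = 55.6525 mcg/mL·hr
Tail: C_last/k_e = 37.34/0.442 = 84.480
AUC_0→∞ (sublingual tablet) = 55.6525 + 84.480 = 140.1325 mcg/mL·hr
F = (AUC_ev/D_ev)/(AUC_iv/D_iv) = (140.1325/80)/(53.4/20) = 1.75166/2.67 = 0.6561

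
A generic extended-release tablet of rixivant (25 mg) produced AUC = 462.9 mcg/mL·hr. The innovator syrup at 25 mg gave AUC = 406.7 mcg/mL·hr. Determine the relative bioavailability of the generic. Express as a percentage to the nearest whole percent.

F_rel = 114%

F_rel = (AUC_test/D_test) / (AUC_ref/D_ref)
      = (462.9/25) / (406.7/25)
      = 18.516 / 16.268 = 1.1382 = 113.82%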